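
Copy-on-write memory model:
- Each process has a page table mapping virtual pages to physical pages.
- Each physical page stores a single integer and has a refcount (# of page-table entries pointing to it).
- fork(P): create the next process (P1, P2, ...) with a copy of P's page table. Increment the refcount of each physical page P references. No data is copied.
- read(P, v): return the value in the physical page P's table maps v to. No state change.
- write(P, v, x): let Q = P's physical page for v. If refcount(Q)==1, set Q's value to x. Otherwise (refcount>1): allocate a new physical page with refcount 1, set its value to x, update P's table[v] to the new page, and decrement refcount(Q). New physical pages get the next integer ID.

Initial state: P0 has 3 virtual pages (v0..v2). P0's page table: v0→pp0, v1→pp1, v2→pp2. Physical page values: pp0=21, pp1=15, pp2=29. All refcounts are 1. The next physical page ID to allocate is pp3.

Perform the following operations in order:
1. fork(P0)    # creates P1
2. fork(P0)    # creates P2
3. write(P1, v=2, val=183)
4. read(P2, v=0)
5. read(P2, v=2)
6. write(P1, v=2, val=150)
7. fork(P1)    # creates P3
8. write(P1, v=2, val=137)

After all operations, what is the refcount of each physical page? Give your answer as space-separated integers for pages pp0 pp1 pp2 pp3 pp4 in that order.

Answer: 4 4 2 1 1

Derivation:
Op 1: fork(P0) -> P1. 3 ppages; refcounts: pp0:2 pp1:2 pp2:2
Op 2: fork(P0) -> P2. 3 ppages; refcounts: pp0:3 pp1:3 pp2:3
Op 3: write(P1, v2, 183). refcount(pp2)=3>1 -> COPY to pp3. 4 ppages; refcounts: pp0:3 pp1:3 pp2:2 pp3:1
Op 4: read(P2, v0) -> 21. No state change.
Op 5: read(P2, v2) -> 29. No state change.
Op 6: write(P1, v2, 150). refcount(pp3)=1 -> write in place. 4 ppages; refcounts: pp0:3 pp1:3 pp2:2 pp3:1
Op 7: fork(P1) -> P3. 4 ppages; refcounts: pp0:4 pp1:4 pp2:2 pp3:2
Op 8: write(P1, v2, 137). refcount(pp3)=2>1 -> COPY to pp4. 5 ppages; refcounts: pp0:4 pp1:4 pp2:2 pp3:1 pp4:1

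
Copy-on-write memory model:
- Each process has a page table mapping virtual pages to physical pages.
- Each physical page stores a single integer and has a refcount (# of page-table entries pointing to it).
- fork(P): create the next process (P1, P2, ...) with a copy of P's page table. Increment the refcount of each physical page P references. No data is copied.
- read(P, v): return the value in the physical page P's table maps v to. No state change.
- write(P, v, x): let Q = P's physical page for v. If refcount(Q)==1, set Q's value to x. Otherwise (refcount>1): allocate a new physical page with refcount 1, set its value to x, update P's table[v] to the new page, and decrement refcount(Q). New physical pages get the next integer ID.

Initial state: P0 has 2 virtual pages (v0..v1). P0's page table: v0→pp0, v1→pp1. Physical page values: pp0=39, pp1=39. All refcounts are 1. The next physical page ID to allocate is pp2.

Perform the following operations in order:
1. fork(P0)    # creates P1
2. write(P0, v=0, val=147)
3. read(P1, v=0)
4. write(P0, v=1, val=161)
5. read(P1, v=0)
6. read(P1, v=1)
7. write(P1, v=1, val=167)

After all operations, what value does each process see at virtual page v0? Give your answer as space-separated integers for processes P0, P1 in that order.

Answer: 147 39

Derivation:
Op 1: fork(P0) -> P1. 2 ppages; refcounts: pp0:2 pp1:2
Op 2: write(P0, v0, 147). refcount(pp0)=2>1 -> COPY to pp2. 3 ppages; refcounts: pp0:1 pp1:2 pp2:1
Op 3: read(P1, v0) -> 39. No state change.
Op 4: write(P0, v1, 161). refcount(pp1)=2>1 -> COPY to pp3. 4 ppages; refcounts: pp0:1 pp1:1 pp2:1 pp3:1
Op 5: read(P1, v0) -> 39. No state change.
Op 6: read(P1, v1) -> 39. No state change.
Op 7: write(P1, v1, 167). refcount(pp1)=1 -> write in place. 4 ppages; refcounts: pp0:1 pp1:1 pp2:1 pp3:1
P0: v0 -> pp2 = 147
P1: v0 -> pp0 = 39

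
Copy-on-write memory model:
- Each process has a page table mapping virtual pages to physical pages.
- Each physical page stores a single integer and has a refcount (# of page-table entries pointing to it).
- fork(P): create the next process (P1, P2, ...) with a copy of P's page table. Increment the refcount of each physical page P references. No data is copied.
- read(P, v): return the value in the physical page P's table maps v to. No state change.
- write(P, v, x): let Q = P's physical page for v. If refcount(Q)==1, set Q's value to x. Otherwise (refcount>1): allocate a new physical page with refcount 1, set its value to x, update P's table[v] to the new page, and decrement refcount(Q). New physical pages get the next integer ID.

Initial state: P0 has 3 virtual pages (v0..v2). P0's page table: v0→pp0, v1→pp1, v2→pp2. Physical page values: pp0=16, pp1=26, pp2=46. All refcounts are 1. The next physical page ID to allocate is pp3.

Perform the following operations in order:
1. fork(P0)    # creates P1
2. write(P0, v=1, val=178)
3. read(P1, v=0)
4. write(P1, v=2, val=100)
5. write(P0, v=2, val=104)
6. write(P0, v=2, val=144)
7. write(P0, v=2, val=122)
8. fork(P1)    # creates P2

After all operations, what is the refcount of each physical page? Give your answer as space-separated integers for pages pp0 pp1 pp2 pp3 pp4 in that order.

Answer: 3 2 1 1 2

Derivation:
Op 1: fork(P0) -> P1. 3 ppages; refcounts: pp0:2 pp1:2 pp2:2
Op 2: write(P0, v1, 178). refcount(pp1)=2>1 -> COPY to pp3. 4 ppages; refcounts: pp0:2 pp1:1 pp2:2 pp3:1
Op 3: read(P1, v0) -> 16. No state change.
Op 4: write(P1, v2, 100). refcount(pp2)=2>1 -> COPY to pp4. 5 ppages; refcounts: pp0:2 pp1:1 pp2:1 pp3:1 pp4:1
Op 5: write(P0, v2, 104). refcount(pp2)=1 -> write in place. 5 ppages; refcounts: pp0:2 pp1:1 pp2:1 pp3:1 pp4:1
Op 6: write(P0, v2, 144). refcount(pp2)=1 -> write in place. 5 ppages; refcounts: pp0:2 pp1:1 pp2:1 pp3:1 pp4:1
Op 7: write(P0, v2, 122). refcount(pp2)=1 -> write in place. 5 ppages; refcounts: pp0:2 pp1:1 pp2:1 pp3:1 pp4:1
Op 8: fork(P1) -> P2. 5 ppages; refcounts: pp0:3 pp1:2 pp2:1 pp3:1 pp4:2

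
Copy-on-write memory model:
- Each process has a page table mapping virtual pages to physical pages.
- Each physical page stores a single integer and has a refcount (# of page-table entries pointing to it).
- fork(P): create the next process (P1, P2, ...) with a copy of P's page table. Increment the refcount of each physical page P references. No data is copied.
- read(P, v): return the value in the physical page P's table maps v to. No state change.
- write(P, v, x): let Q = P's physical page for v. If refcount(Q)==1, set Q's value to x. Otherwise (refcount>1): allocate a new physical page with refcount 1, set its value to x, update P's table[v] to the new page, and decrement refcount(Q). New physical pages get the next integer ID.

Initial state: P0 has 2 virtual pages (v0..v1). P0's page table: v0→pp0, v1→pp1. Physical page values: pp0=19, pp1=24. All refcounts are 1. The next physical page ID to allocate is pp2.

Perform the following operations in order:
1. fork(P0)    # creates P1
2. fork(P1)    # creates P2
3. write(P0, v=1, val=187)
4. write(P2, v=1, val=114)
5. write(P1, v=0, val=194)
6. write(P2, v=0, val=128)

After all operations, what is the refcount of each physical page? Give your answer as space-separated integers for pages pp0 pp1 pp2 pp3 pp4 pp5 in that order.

Answer: 1 1 1 1 1 1

Derivation:
Op 1: fork(P0) -> P1. 2 ppages; refcounts: pp0:2 pp1:2
Op 2: fork(P1) -> P2. 2 ppages; refcounts: pp0:3 pp1:3
Op 3: write(P0, v1, 187). refcount(pp1)=3>1 -> COPY to pp2. 3 ppages; refcounts: pp0:3 pp1:2 pp2:1
Op 4: write(P2, v1, 114). refcount(pp1)=2>1 -> COPY to pp3. 4 ppages; refcounts: pp0:3 pp1:1 pp2:1 pp3:1
Op 5: write(P1, v0, 194). refcount(pp0)=3>1 -> COPY to pp4. 5 ppages; refcounts: pp0:2 pp1:1 pp2:1 pp3:1 pp4:1
Op 6: write(P2, v0, 128). refcount(pp0)=2>1 -> COPY to pp5. 6 ppages; refcounts: pp0:1 pp1:1 pp2:1 pp3:1 pp4:1 pp5:1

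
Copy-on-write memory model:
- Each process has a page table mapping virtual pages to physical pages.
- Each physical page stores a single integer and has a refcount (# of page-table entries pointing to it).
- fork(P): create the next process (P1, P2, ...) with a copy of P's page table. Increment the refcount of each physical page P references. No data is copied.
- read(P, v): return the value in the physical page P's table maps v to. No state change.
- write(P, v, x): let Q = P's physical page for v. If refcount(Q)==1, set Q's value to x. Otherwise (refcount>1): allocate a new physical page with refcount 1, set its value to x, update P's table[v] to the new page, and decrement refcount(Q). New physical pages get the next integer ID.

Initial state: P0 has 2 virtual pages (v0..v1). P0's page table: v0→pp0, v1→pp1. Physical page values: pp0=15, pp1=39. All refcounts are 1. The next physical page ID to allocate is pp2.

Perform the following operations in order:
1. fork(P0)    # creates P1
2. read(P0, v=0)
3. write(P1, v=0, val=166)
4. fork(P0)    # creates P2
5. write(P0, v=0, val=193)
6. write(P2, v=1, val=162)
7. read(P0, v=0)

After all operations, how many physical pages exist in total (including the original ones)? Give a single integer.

Op 1: fork(P0) -> P1. 2 ppages; refcounts: pp0:2 pp1:2
Op 2: read(P0, v0) -> 15. No state change.
Op 3: write(P1, v0, 166). refcount(pp0)=2>1 -> COPY to pp2. 3 ppages; refcounts: pp0:1 pp1:2 pp2:1
Op 4: fork(P0) -> P2. 3 ppages; refcounts: pp0:2 pp1:3 pp2:1
Op 5: write(P0, v0, 193). refcount(pp0)=2>1 -> COPY to pp3. 4 ppages; refcounts: pp0:1 pp1:3 pp2:1 pp3:1
Op 6: write(P2, v1, 162). refcount(pp1)=3>1 -> COPY to pp4. 5 ppages; refcounts: pp0:1 pp1:2 pp2:1 pp3:1 pp4:1
Op 7: read(P0, v0) -> 193. No state change.

Answer: 5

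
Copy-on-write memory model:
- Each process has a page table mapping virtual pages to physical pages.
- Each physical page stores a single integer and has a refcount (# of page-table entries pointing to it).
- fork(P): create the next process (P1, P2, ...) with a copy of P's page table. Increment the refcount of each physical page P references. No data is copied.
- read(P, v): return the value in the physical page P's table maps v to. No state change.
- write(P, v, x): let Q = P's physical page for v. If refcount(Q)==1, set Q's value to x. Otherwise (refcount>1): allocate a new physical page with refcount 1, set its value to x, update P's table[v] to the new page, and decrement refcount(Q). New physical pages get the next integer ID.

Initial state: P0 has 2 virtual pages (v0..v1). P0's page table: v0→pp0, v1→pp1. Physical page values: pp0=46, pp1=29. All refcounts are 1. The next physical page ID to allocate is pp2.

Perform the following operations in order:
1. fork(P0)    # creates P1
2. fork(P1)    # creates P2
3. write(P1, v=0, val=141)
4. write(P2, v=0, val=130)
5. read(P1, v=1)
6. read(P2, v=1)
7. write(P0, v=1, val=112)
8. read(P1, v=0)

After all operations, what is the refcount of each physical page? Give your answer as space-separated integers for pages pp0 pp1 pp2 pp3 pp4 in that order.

Op 1: fork(P0) -> P1. 2 ppages; refcounts: pp0:2 pp1:2
Op 2: fork(P1) -> P2. 2 ppages; refcounts: pp0:3 pp1:3
Op 3: write(P1, v0, 141). refcount(pp0)=3>1 -> COPY to pp2. 3 ppages; refcounts: pp0:2 pp1:3 pp2:1
Op 4: write(P2, v0, 130). refcount(pp0)=2>1 -> COPY to pp3. 4 ppages; refcounts: pp0:1 pp1:3 pp2:1 pp3:1
Op 5: read(P1, v1) -> 29. No state change.
Op 6: read(P2, v1) -> 29. No state change.
Op 7: write(P0, v1, 112). refcount(pp1)=3>1 -> COPY to pp4. 5 ppages; refcounts: pp0:1 pp1:2 pp2:1 pp3:1 pp4:1
Op 8: read(P1, v0) -> 141. No state change.

Answer: 1 2 1 1 1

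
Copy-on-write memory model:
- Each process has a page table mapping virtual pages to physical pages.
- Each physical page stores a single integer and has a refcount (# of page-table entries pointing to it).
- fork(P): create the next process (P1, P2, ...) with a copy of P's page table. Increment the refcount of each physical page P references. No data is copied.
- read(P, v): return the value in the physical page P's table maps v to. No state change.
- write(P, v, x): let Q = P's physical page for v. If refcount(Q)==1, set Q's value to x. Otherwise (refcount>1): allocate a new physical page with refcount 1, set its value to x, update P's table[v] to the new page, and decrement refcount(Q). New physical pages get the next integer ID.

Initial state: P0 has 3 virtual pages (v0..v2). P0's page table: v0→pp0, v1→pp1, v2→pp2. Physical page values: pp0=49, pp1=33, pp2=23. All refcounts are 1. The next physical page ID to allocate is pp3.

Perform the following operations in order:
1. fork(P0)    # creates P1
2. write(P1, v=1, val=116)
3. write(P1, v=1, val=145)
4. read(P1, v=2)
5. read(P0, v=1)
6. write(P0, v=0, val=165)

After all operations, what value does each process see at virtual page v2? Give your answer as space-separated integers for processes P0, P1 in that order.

Op 1: fork(P0) -> P1. 3 ppages; refcounts: pp0:2 pp1:2 pp2:2
Op 2: write(P1, v1, 116). refcount(pp1)=2>1 -> COPY to pp3. 4 ppages; refcounts: pp0:2 pp1:1 pp2:2 pp3:1
Op 3: write(P1, v1, 145). refcount(pp3)=1 -> write in place. 4 ppages; refcounts: pp0:2 pp1:1 pp2:2 pp3:1
Op 4: read(P1, v2) -> 23. No state change.
Op 5: read(P0, v1) -> 33. No state change.
Op 6: write(P0, v0, 165). refcount(pp0)=2>1 -> COPY to pp4. 5 ppages; refcounts: pp0:1 pp1:1 pp2:2 pp3:1 pp4:1
P0: v2 -> pp2 = 23
P1: v2 -> pp2 = 23

Answer: 23 23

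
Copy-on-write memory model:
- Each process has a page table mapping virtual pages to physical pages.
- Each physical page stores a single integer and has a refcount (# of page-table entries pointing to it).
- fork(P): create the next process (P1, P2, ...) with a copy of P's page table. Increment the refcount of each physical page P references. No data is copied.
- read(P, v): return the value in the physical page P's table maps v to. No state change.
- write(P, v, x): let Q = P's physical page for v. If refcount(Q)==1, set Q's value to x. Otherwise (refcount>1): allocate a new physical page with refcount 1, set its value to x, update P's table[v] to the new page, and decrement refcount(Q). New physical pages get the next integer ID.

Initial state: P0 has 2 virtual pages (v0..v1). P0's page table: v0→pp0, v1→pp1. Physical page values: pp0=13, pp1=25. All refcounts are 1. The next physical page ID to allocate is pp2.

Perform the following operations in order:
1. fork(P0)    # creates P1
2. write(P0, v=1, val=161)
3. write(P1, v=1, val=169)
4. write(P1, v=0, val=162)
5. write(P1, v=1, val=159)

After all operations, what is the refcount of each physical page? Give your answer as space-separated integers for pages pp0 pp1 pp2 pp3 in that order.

Answer: 1 1 1 1

Derivation:
Op 1: fork(P0) -> P1. 2 ppages; refcounts: pp0:2 pp1:2
Op 2: write(P0, v1, 161). refcount(pp1)=2>1 -> COPY to pp2. 3 ppages; refcounts: pp0:2 pp1:1 pp2:1
Op 3: write(P1, v1, 169). refcount(pp1)=1 -> write in place. 3 ppages; refcounts: pp0:2 pp1:1 pp2:1
Op 4: write(P1, v0, 162). refcount(pp0)=2>1 -> COPY to pp3. 4 ppages; refcounts: pp0:1 pp1:1 pp2:1 pp3:1
Op 5: write(P1, v1, 159). refcount(pp1)=1 -> write in place. 4 ppages; refcounts: pp0:1 pp1:1 pp2:1 pp3:1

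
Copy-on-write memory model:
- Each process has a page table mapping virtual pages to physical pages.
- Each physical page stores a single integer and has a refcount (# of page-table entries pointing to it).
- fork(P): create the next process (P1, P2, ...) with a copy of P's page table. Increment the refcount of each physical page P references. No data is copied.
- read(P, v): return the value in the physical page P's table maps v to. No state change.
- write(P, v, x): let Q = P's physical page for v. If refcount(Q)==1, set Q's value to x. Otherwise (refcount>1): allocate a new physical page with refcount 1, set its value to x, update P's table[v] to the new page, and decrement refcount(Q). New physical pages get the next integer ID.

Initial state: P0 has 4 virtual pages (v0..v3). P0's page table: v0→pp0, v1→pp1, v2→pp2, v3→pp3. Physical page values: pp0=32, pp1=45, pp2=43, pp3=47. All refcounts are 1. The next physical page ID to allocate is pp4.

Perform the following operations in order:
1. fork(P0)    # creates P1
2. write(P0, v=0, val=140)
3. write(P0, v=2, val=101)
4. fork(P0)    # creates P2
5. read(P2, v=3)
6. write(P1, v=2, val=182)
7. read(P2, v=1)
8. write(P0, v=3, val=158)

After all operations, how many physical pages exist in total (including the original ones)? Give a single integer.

Answer: 7

Derivation:
Op 1: fork(P0) -> P1. 4 ppages; refcounts: pp0:2 pp1:2 pp2:2 pp3:2
Op 2: write(P0, v0, 140). refcount(pp0)=2>1 -> COPY to pp4. 5 ppages; refcounts: pp0:1 pp1:2 pp2:2 pp3:2 pp4:1
Op 3: write(P0, v2, 101). refcount(pp2)=2>1 -> COPY to pp5. 6 ppages; refcounts: pp0:1 pp1:2 pp2:1 pp3:2 pp4:1 pp5:1
Op 4: fork(P0) -> P2. 6 ppages; refcounts: pp0:1 pp1:3 pp2:1 pp3:3 pp4:2 pp5:2
Op 5: read(P2, v3) -> 47. No state change.
Op 6: write(P1, v2, 182). refcount(pp2)=1 -> write in place. 6 ppages; refcounts: pp0:1 pp1:3 pp2:1 pp3:3 pp4:2 pp5:2
Op 7: read(P2, v1) -> 45. No state change.
Op 8: write(P0, v3, 158). refcount(pp3)=3>1 -> COPY to pp6. 7 ppages; refcounts: pp0:1 pp1:3 pp2:1 pp3:2 pp4:2 pp5:2 pp6:1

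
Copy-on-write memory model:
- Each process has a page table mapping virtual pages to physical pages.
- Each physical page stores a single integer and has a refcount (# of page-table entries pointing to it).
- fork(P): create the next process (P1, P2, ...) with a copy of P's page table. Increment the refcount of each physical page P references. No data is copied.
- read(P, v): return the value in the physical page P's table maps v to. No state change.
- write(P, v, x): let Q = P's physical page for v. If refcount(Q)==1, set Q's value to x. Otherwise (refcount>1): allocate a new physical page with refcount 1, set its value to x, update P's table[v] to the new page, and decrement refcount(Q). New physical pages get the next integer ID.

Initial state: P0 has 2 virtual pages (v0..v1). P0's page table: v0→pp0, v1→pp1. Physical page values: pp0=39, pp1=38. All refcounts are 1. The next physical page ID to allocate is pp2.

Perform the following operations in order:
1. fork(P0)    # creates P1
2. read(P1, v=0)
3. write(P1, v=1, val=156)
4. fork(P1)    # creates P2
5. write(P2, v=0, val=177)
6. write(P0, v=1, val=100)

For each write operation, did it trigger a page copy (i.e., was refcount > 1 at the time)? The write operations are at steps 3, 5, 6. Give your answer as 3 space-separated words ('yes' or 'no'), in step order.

Op 1: fork(P0) -> P1. 2 ppages; refcounts: pp0:2 pp1:2
Op 2: read(P1, v0) -> 39. No state change.
Op 3: write(P1, v1, 156). refcount(pp1)=2>1 -> COPY to pp2. 3 ppages; refcounts: pp0:2 pp1:1 pp2:1
Op 4: fork(P1) -> P2. 3 ppages; refcounts: pp0:3 pp1:1 pp2:2
Op 5: write(P2, v0, 177). refcount(pp0)=3>1 -> COPY to pp3. 4 ppages; refcounts: pp0:2 pp1:1 pp2:2 pp3:1
Op 6: write(P0, v1, 100). refcount(pp1)=1 -> write in place. 4 ppages; refcounts: pp0:2 pp1:1 pp2:2 pp3:1

yes yes no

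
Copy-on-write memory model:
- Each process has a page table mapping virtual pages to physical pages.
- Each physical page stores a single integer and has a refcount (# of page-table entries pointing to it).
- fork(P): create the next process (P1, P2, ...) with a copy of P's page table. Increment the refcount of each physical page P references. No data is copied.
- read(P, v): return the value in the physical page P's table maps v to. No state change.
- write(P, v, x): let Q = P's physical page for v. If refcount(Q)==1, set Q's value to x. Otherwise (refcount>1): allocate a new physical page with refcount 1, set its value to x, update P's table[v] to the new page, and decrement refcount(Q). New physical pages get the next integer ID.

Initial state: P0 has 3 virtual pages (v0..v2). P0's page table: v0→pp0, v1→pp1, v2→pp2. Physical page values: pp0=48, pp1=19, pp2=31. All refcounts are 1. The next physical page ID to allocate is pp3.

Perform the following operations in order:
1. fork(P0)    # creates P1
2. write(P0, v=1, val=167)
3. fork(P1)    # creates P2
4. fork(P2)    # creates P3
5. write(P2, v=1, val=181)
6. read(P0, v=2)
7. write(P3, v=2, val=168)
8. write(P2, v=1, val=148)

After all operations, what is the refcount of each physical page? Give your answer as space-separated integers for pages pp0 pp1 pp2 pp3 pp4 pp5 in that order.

Answer: 4 2 3 1 1 1

Derivation:
Op 1: fork(P0) -> P1. 3 ppages; refcounts: pp0:2 pp1:2 pp2:2
Op 2: write(P0, v1, 167). refcount(pp1)=2>1 -> COPY to pp3. 4 ppages; refcounts: pp0:2 pp1:1 pp2:2 pp3:1
Op 3: fork(P1) -> P2. 4 ppages; refcounts: pp0:3 pp1:2 pp2:3 pp3:1
Op 4: fork(P2) -> P3. 4 ppages; refcounts: pp0:4 pp1:3 pp2:4 pp3:1
Op 5: write(P2, v1, 181). refcount(pp1)=3>1 -> COPY to pp4. 5 ppages; refcounts: pp0:4 pp1:2 pp2:4 pp3:1 pp4:1
Op 6: read(P0, v2) -> 31. No state change.
Op 7: write(P3, v2, 168). refcount(pp2)=4>1 -> COPY to pp5. 6 ppages; refcounts: pp0:4 pp1:2 pp2:3 pp3:1 pp4:1 pp5:1
Op 8: write(P2, v1, 148). refcount(pp4)=1 -> write in place. 6 ppages; refcounts: pp0:4 pp1:2 pp2:3 pp3:1 pp4:1 pp5:1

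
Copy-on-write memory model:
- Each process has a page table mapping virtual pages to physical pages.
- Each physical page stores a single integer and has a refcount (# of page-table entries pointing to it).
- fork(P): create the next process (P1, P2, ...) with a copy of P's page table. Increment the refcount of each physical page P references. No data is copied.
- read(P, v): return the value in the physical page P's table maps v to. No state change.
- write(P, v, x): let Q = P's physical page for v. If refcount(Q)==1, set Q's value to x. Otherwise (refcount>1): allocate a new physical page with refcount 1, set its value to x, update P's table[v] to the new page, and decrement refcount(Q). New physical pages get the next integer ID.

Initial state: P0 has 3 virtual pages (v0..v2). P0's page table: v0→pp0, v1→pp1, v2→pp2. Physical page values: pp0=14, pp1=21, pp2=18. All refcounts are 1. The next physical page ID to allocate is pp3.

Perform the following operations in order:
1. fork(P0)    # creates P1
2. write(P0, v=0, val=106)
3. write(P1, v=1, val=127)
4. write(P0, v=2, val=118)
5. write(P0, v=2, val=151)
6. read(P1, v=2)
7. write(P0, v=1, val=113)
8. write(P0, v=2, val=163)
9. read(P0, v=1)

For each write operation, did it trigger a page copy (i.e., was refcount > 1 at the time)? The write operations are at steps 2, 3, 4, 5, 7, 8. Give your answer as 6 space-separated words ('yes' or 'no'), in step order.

Op 1: fork(P0) -> P1. 3 ppages; refcounts: pp0:2 pp1:2 pp2:2
Op 2: write(P0, v0, 106). refcount(pp0)=2>1 -> COPY to pp3. 4 ppages; refcounts: pp0:1 pp1:2 pp2:2 pp3:1
Op 3: write(P1, v1, 127). refcount(pp1)=2>1 -> COPY to pp4. 5 ppages; refcounts: pp0:1 pp1:1 pp2:2 pp3:1 pp4:1
Op 4: write(P0, v2, 118). refcount(pp2)=2>1 -> COPY to pp5. 6 ppages; refcounts: pp0:1 pp1:1 pp2:1 pp3:1 pp4:1 pp5:1
Op 5: write(P0, v2, 151). refcount(pp5)=1 -> write in place. 6 ppages; refcounts: pp0:1 pp1:1 pp2:1 pp3:1 pp4:1 pp5:1
Op 6: read(P1, v2) -> 18. No state change.
Op 7: write(P0, v1, 113). refcount(pp1)=1 -> write in place. 6 ppages; refcounts: pp0:1 pp1:1 pp2:1 pp3:1 pp4:1 pp5:1
Op 8: write(P0, v2, 163). refcount(pp5)=1 -> write in place. 6 ppages; refcounts: pp0:1 pp1:1 pp2:1 pp3:1 pp4:1 pp5:1
Op 9: read(P0, v1) -> 113. No state change.

yes yes yes no no no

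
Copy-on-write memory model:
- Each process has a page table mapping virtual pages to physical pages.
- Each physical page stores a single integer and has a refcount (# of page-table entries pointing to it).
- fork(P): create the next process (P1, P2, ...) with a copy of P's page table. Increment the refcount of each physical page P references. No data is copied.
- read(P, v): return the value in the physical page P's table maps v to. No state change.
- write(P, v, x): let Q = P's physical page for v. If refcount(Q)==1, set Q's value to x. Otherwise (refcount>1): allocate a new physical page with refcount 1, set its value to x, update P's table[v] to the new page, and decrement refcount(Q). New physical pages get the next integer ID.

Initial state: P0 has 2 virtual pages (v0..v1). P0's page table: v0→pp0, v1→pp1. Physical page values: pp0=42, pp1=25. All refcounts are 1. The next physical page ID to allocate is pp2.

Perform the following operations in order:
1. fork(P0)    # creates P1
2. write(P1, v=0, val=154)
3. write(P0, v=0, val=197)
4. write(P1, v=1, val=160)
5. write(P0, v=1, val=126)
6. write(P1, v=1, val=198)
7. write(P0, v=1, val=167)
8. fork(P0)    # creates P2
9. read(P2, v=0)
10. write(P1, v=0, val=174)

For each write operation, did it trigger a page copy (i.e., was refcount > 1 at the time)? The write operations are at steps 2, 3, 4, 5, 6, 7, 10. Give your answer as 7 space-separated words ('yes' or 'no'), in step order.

Op 1: fork(P0) -> P1. 2 ppages; refcounts: pp0:2 pp1:2
Op 2: write(P1, v0, 154). refcount(pp0)=2>1 -> COPY to pp2. 3 ppages; refcounts: pp0:1 pp1:2 pp2:1
Op 3: write(P0, v0, 197). refcount(pp0)=1 -> write in place. 3 ppages; refcounts: pp0:1 pp1:2 pp2:1
Op 4: write(P1, v1, 160). refcount(pp1)=2>1 -> COPY to pp3. 4 ppages; refcounts: pp0:1 pp1:1 pp2:1 pp3:1
Op 5: write(P0, v1, 126). refcount(pp1)=1 -> write in place. 4 ppages; refcounts: pp0:1 pp1:1 pp2:1 pp3:1
Op 6: write(P1, v1, 198). refcount(pp3)=1 -> write in place. 4 ppages; refcounts: pp0:1 pp1:1 pp2:1 pp3:1
Op 7: write(P0, v1, 167). refcount(pp1)=1 -> write in place. 4 ppages; refcounts: pp0:1 pp1:1 pp2:1 pp3:1
Op 8: fork(P0) -> P2. 4 ppages; refcounts: pp0:2 pp1:2 pp2:1 pp3:1
Op 9: read(P2, v0) -> 197. No state change.
Op 10: write(P1, v0, 174). refcount(pp2)=1 -> write in place. 4 ppages; refcounts: pp0:2 pp1:2 pp2:1 pp3:1

yes no yes no no no no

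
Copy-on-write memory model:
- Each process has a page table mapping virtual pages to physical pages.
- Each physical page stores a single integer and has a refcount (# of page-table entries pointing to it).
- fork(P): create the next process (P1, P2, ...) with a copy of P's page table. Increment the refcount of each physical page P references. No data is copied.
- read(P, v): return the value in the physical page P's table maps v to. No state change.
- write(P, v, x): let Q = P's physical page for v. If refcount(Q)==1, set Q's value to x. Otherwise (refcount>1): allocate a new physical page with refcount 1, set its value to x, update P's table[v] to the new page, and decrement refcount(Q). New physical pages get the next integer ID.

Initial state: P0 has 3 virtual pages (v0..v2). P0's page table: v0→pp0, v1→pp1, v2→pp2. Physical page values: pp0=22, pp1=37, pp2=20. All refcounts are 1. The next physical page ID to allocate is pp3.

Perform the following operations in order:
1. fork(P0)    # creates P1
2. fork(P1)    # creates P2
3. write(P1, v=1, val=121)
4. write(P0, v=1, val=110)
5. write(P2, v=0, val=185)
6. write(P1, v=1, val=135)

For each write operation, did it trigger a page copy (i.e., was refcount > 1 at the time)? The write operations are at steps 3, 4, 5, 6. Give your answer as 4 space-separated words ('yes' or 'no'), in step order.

Op 1: fork(P0) -> P1. 3 ppages; refcounts: pp0:2 pp1:2 pp2:2
Op 2: fork(P1) -> P2. 3 ppages; refcounts: pp0:3 pp1:3 pp2:3
Op 3: write(P1, v1, 121). refcount(pp1)=3>1 -> COPY to pp3. 4 ppages; refcounts: pp0:3 pp1:2 pp2:3 pp3:1
Op 4: write(P0, v1, 110). refcount(pp1)=2>1 -> COPY to pp4. 5 ppages; refcounts: pp0:3 pp1:1 pp2:3 pp3:1 pp4:1
Op 5: write(P2, v0, 185). refcount(pp0)=3>1 -> COPY to pp5. 6 ppages; refcounts: pp0:2 pp1:1 pp2:3 pp3:1 pp4:1 pp5:1
Op 6: write(P1, v1, 135). refcount(pp3)=1 -> write in place. 6 ppages; refcounts: pp0:2 pp1:1 pp2:3 pp3:1 pp4:1 pp5:1

yes yes yes no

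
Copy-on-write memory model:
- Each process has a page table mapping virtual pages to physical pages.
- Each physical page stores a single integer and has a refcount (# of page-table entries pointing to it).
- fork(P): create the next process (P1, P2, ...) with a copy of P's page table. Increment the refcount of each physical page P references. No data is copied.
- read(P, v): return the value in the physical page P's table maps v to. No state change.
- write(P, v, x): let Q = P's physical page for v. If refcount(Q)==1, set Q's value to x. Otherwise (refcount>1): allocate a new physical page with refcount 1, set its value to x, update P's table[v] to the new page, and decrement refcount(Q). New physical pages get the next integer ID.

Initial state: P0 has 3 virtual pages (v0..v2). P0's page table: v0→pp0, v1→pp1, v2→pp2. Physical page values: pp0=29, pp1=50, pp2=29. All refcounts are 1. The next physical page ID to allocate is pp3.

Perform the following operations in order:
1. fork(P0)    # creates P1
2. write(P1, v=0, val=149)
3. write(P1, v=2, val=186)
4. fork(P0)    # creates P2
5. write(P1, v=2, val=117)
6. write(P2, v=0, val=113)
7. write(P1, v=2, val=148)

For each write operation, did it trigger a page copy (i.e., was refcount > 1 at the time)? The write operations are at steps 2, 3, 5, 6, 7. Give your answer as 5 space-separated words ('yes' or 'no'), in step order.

Op 1: fork(P0) -> P1. 3 ppages; refcounts: pp0:2 pp1:2 pp2:2
Op 2: write(P1, v0, 149). refcount(pp0)=2>1 -> COPY to pp3. 4 ppages; refcounts: pp0:1 pp1:2 pp2:2 pp3:1
Op 3: write(P1, v2, 186). refcount(pp2)=2>1 -> COPY to pp4. 5 ppages; refcounts: pp0:1 pp1:2 pp2:1 pp3:1 pp4:1
Op 4: fork(P0) -> P2. 5 ppages; refcounts: pp0:2 pp1:3 pp2:2 pp3:1 pp4:1
Op 5: write(P1, v2, 117). refcount(pp4)=1 -> write in place. 5 ppages; refcounts: pp0:2 pp1:3 pp2:2 pp3:1 pp4:1
Op 6: write(P2, v0, 113). refcount(pp0)=2>1 -> COPY to pp5. 6 ppages; refcounts: pp0:1 pp1:3 pp2:2 pp3:1 pp4:1 pp5:1
Op 7: write(P1, v2, 148). refcount(pp4)=1 -> write in place. 6 ppages; refcounts: pp0:1 pp1:3 pp2:2 pp3:1 pp4:1 pp5:1

yes yes no yes no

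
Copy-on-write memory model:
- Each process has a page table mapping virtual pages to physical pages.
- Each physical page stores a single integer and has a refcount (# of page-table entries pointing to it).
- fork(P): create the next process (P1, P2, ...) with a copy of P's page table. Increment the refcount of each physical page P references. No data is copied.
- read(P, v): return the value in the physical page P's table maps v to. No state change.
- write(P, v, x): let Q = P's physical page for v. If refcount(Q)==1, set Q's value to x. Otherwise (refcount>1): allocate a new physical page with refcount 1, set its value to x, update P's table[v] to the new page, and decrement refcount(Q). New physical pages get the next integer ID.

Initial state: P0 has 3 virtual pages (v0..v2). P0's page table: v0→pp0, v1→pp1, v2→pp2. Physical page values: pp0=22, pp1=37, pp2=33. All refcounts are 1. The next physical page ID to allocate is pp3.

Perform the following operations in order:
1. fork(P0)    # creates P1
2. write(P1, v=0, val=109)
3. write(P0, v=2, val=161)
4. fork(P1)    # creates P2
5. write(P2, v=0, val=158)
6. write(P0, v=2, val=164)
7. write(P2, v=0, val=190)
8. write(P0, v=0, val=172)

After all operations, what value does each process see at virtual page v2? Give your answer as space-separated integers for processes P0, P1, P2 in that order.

Op 1: fork(P0) -> P1. 3 ppages; refcounts: pp0:2 pp1:2 pp2:2
Op 2: write(P1, v0, 109). refcount(pp0)=2>1 -> COPY to pp3. 4 ppages; refcounts: pp0:1 pp1:2 pp2:2 pp3:1
Op 3: write(P0, v2, 161). refcount(pp2)=2>1 -> COPY to pp4. 5 ppages; refcounts: pp0:1 pp1:2 pp2:1 pp3:1 pp4:1
Op 4: fork(P1) -> P2. 5 ppages; refcounts: pp0:1 pp1:3 pp2:2 pp3:2 pp4:1
Op 5: write(P2, v0, 158). refcount(pp3)=2>1 -> COPY to pp5. 6 ppages; refcounts: pp0:1 pp1:3 pp2:2 pp3:1 pp4:1 pp5:1
Op 6: write(P0, v2, 164). refcount(pp4)=1 -> write in place. 6 ppages; refcounts: pp0:1 pp1:3 pp2:2 pp3:1 pp4:1 pp5:1
Op 7: write(P2, v0, 190). refcount(pp5)=1 -> write in place. 6 ppages; refcounts: pp0:1 pp1:3 pp2:2 pp3:1 pp4:1 pp5:1
Op 8: write(P0, v0, 172). refcount(pp0)=1 -> write in place. 6 ppages; refcounts: pp0:1 pp1:3 pp2:2 pp3:1 pp4:1 pp5:1
P0: v2 -> pp4 = 164
P1: v2 -> pp2 = 33
P2: v2 -> pp2 = 33

Answer: 164 33 33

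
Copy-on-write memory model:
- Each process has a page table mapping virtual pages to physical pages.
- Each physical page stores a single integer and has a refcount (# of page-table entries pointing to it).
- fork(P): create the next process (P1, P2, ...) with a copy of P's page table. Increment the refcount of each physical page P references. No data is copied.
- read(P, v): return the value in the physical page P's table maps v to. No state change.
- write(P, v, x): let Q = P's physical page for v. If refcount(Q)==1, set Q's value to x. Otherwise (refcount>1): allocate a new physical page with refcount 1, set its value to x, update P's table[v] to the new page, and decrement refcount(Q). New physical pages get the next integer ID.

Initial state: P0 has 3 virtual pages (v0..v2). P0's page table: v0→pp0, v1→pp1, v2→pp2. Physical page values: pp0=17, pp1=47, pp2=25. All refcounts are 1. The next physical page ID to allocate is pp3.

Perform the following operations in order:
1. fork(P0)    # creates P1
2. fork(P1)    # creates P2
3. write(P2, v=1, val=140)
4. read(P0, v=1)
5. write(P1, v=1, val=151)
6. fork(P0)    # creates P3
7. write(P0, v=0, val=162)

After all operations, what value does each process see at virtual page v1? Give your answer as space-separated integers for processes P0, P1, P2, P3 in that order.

Answer: 47 151 140 47

Derivation:
Op 1: fork(P0) -> P1. 3 ppages; refcounts: pp0:2 pp1:2 pp2:2
Op 2: fork(P1) -> P2. 3 ppages; refcounts: pp0:3 pp1:3 pp2:3
Op 3: write(P2, v1, 140). refcount(pp1)=3>1 -> COPY to pp3. 4 ppages; refcounts: pp0:3 pp1:2 pp2:3 pp3:1
Op 4: read(P0, v1) -> 47. No state change.
Op 5: write(P1, v1, 151). refcount(pp1)=2>1 -> COPY to pp4. 5 ppages; refcounts: pp0:3 pp1:1 pp2:3 pp3:1 pp4:1
Op 6: fork(P0) -> P3. 5 ppages; refcounts: pp0:4 pp1:2 pp2:4 pp3:1 pp4:1
Op 7: write(P0, v0, 162). refcount(pp0)=4>1 -> COPY to pp5. 6 ppages; refcounts: pp0:3 pp1:2 pp2:4 pp3:1 pp4:1 pp5:1
P0: v1 -> pp1 = 47
P1: v1 -> pp4 = 151
P2: v1 -> pp3 = 140
P3: v1 -> pp1 = 47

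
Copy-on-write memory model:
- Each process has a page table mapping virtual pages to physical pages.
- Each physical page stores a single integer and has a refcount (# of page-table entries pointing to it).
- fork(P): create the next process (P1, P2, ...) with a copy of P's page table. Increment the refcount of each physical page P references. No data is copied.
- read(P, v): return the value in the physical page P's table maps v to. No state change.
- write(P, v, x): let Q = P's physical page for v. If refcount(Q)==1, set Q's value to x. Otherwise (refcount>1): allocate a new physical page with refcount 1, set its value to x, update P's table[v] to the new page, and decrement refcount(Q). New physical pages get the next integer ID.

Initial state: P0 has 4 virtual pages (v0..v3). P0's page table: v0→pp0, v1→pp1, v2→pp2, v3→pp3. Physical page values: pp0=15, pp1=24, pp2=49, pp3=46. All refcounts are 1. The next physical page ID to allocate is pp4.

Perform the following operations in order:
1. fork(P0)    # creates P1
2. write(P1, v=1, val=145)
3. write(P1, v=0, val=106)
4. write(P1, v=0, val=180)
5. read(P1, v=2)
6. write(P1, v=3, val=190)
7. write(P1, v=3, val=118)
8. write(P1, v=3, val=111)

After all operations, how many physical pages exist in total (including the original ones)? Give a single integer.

Op 1: fork(P0) -> P1. 4 ppages; refcounts: pp0:2 pp1:2 pp2:2 pp3:2
Op 2: write(P1, v1, 145). refcount(pp1)=2>1 -> COPY to pp4. 5 ppages; refcounts: pp0:2 pp1:1 pp2:2 pp3:2 pp4:1
Op 3: write(P1, v0, 106). refcount(pp0)=2>1 -> COPY to pp5. 6 ppages; refcounts: pp0:1 pp1:1 pp2:2 pp3:2 pp4:1 pp5:1
Op 4: write(P1, v0, 180). refcount(pp5)=1 -> write in place. 6 ppages; refcounts: pp0:1 pp1:1 pp2:2 pp3:2 pp4:1 pp5:1
Op 5: read(P1, v2) -> 49. No state change.
Op 6: write(P1, v3, 190). refcount(pp3)=2>1 -> COPY to pp6. 7 ppages; refcounts: pp0:1 pp1:1 pp2:2 pp3:1 pp4:1 pp5:1 pp6:1
Op 7: write(P1, v3, 118). refcount(pp6)=1 -> write in place. 7 ppages; refcounts: pp0:1 pp1:1 pp2:2 pp3:1 pp4:1 pp5:1 pp6:1
Op 8: write(P1, v3, 111). refcount(pp6)=1 -> write in place. 7 ppages; refcounts: pp0:1 pp1:1 pp2:2 pp3:1 pp4:1 pp5:1 pp6:1

Answer: 7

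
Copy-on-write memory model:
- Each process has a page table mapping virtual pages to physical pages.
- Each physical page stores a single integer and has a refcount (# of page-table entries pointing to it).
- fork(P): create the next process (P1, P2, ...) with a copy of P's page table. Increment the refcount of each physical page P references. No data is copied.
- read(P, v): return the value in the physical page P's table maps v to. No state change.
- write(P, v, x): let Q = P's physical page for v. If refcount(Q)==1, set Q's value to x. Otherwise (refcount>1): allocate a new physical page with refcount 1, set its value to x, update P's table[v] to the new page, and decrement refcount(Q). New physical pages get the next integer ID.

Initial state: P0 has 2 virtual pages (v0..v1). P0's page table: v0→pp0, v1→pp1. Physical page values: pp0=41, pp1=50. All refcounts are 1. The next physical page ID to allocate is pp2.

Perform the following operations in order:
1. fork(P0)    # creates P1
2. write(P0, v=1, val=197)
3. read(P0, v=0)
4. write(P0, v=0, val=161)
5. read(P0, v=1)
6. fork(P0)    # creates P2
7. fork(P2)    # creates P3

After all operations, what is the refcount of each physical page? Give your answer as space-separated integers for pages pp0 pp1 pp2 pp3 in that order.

Op 1: fork(P0) -> P1. 2 ppages; refcounts: pp0:2 pp1:2
Op 2: write(P0, v1, 197). refcount(pp1)=2>1 -> COPY to pp2. 3 ppages; refcounts: pp0:2 pp1:1 pp2:1
Op 3: read(P0, v0) -> 41. No state change.
Op 4: write(P0, v0, 161). refcount(pp0)=2>1 -> COPY to pp3. 4 ppages; refcounts: pp0:1 pp1:1 pp2:1 pp3:1
Op 5: read(P0, v1) -> 197. No state change.
Op 6: fork(P0) -> P2. 4 ppages; refcounts: pp0:1 pp1:1 pp2:2 pp3:2
Op 7: fork(P2) -> P3. 4 ppages; refcounts: pp0:1 pp1:1 pp2:3 pp3:3

Answer: 1 1 3 3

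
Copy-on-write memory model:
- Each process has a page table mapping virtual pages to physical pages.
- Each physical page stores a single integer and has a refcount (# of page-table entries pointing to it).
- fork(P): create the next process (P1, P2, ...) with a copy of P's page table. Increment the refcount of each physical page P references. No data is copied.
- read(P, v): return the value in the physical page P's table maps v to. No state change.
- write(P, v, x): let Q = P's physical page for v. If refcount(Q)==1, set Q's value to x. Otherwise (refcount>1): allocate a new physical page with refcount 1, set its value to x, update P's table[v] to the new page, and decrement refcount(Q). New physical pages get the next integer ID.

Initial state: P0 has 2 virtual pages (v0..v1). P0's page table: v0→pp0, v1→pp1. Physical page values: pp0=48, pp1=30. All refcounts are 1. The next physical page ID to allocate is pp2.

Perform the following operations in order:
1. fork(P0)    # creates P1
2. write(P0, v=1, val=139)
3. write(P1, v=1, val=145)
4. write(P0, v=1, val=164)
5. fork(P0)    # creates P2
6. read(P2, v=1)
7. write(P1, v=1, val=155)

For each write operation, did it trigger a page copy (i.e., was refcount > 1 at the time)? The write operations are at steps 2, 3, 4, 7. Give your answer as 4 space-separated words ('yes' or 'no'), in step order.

Op 1: fork(P0) -> P1. 2 ppages; refcounts: pp0:2 pp1:2
Op 2: write(P0, v1, 139). refcount(pp1)=2>1 -> COPY to pp2. 3 ppages; refcounts: pp0:2 pp1:1 pp2:1
Op 3: write(P1, v1, 145). refcount(pp1)=1 -> write in place. 3 ppages; refcounts: pp0:2 pp1:1 pp2:1
Op 4: write(P0, v1, 164). refcount(pp2)=1 -> write in place. 3 ppages; refcounts: pp0:2 pp1:1 pp2:1
Op 5: fork(P0) -> P2. 3 ppages; refcounts: pp0:3 pp1:1 pp2:2
Op 6: read(P2, v1) -> 164. No state change.
Op 7: write(P1, v1, 155). refcount(pp1)=1 -> write in place. 3 ppages; refcounts: pp0:3 pp1:1 pp2:2

yes no no no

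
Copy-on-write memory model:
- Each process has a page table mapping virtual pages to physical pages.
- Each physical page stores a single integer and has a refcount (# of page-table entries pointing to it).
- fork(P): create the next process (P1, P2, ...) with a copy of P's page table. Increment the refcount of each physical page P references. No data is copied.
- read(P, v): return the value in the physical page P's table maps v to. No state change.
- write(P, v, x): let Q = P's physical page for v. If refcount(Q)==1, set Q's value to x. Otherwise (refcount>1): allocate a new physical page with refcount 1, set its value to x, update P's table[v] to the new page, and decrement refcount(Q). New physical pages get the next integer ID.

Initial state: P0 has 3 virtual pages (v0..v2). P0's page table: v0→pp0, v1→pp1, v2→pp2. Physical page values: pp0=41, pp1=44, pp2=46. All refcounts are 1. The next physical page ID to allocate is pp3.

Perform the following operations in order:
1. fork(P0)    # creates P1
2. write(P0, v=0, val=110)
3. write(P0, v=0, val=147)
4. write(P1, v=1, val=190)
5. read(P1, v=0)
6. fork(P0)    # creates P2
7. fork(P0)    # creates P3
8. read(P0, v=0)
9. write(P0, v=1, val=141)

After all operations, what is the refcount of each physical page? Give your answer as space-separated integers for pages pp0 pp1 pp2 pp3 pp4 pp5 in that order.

Op 1: fork(P0) -> P1. 3 ppages; refcounts: pp0:2 pp1:2 pp2:2
Op 2: write(P0, v0, 110). refcount(pp0)=2>1 -> COPY to pp3. 4 ppages; refcounts: pp0:1 pp1:2 pp2:2 pp3:1
Op 3: write(P0, v0, 147). refcount(pp3)=1 -> write in place. 4 ppages; refcounts: pp0:1 pp1:2 pp2:2 pp3:1
Op 4: write(P1, v1, 190). refcount(pp1)=2>1 -> COPY to pp4. 5 ppages; refcounts: pp0:1 pp1:1 pp2:2 pp3:1 pp4:1
Op 5: read(P1, v0) -> 41. No state change.
Op 6: fork(P0) -> P2. 5 ppages; refcounts: pp0:1 pp1:2 pp2:3 pp3:2 pp4:1
Op 7: fork(P0) -> P3. 5 ppages; refcounts: pp0:1 pp1:3 pp2:4 pp3:3 pp4:1
Op 8: read(P0, v0) -> 147. No state change.
Op 9: write(P0, v1, 141). refcount(pp1)=3>1 -> COPY to pp5. 6 ppages; refcounts: pp0:1 pp1:2 pp2:4 pp3:3 pp4:1 pp5:1

Answer: 1 2 4 3 1 1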